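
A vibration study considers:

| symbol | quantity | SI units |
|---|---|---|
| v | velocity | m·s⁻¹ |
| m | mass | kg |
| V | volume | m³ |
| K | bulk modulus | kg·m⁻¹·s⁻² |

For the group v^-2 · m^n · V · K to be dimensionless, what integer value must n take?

Balance the M exponent: (1)·n from m, plus −2·(0) + (0) + (1) = 1 from the rest, must sum to zero.
n + 1 = 0, so n = -1.

-1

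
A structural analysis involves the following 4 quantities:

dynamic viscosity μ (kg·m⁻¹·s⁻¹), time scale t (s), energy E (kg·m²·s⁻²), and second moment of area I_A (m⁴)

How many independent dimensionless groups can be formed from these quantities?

1

There are 4 variables and 3 base dimensions (M, L, T).
The dimension matrix has rank 3.
Independent dimensionless groups: 4 − 3 = 1.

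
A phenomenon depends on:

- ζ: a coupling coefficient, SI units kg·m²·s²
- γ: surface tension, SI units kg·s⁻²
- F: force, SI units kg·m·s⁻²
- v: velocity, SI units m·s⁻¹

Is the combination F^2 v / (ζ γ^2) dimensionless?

Sum the exponent of each base dimension across the product:
  M: −[ζ]_M − 2·[γ]_M + 2·[F]_M + [v]_M = −(1) − 2·(1) + 2·(1) + (0) = -1
  L: −[ζ]_L − 2·[γ]_L + 2·[F]_L + [v]_L = −(2) − 2·(0) + 2·(1) + (1) = 1
  T: −[ζ]_T − 2·[γ]_T + 2·[F]_T + [v]_T = −(2) − 2·(-2) + 2·(-2) + (-1) = -3
Net dimensions [M⁻¹ L T⁻³] ≠ [1] — not dimensionless.

no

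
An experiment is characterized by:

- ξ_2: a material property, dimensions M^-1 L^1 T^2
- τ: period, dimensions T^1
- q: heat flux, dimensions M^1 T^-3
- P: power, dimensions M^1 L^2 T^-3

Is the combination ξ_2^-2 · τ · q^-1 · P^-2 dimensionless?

no

Sum the exponent of each base dimension across the product:
  M: −2·[ξ_2]_M + [τ]_M − [q]_M − 2·[P]_M = −2·(-1) + (0) − (1) − 2·(1) = -1
  L: −2·[ξ_2]_L + [τ]_L − [q]_L − 2·[P]_L = −2·(1) + (0) − (0) − 2·(2) = -6
  T: −2·[ξ_2]_T + [τ]_T − [q]_T − 2·[P]_T = −2·(2) + (1) − (-3) − 2·(-3) = 6
Net dimensions [M⁻¹ L⁻⁶ T⁶] ≠ [1] — not dimensionless.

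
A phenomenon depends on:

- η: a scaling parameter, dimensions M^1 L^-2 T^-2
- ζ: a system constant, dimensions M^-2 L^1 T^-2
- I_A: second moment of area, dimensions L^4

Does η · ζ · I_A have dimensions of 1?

no

Sum the exponent of each base dimension across the product:
  M: [η]_M + [ζ]_M + [I_A]_M = (1) + (-2) + (0) = -1
  L: [η]_L + [ζ]_L + [I_A]_L = (-2) + (1) + (4) = 3
  T: [η]_T + [ζ]_T + [I_A]_T = (-2) + (-2) + (0) = -4
Net dimensions [M⁻¹ L³ T⁻⁴] ≠ [1] — not dimensionless.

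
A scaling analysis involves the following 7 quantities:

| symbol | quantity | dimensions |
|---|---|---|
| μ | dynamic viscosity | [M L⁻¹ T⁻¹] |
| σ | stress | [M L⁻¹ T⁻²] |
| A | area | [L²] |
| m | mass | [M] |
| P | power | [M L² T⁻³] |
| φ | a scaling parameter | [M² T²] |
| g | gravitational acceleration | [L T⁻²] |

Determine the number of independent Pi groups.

There are 7 variables and 3 base dimensions (M, L, T).
The dimension matrix has rank 3.
Independent dimensionless groups: 7 − 3 = 4.

4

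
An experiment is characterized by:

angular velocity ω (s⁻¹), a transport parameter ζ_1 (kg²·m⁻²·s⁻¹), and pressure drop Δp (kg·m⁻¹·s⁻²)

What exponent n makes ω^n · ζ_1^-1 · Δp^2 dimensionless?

-3

Balance the T exponent: (-1)·n from ω, plus −(-1) + 2·(-2) = -3 from the rest, must sum to zero.
−n − 3 = 0, so n = -3.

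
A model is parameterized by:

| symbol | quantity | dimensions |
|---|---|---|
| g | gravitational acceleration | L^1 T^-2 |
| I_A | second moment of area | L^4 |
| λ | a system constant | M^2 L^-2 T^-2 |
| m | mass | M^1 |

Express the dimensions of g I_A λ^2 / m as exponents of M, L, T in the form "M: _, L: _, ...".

M: 3, L: 1, T: -6

Collect each base-dimension exponent across the product:
  M: (0) + (0) + 2·(2) − (1) = 3
  L: (1) + (4) + 2·(-2) − (0) = 1
  T: (-2) + (0) + 2·(-2) − (0) = -6
So the dimensions are [M³ L T⁻⁶].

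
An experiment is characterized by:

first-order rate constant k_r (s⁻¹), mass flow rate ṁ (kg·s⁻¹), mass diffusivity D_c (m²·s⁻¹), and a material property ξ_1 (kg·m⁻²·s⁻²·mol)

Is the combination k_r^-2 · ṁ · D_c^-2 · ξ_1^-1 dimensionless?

Sum the exponent of each base dimension across the product:
  M: −2·[k_r]_M + [ṁ]_M − 2·[D_c]_M − [ξ_1]_M = −2·(0) + (1) − 2·(0) − (1) = 0
  L: −2·[k_r]_L + [ṁ]_L − 2·[D_c]_L − [ξ_1]_L = −2·(0) + (0) − 2·(2) − (-2) = -2
  T: −2·[k_r]_T + [ṁ]_T − 2·[D_c]_T − [ξ_1]_T = −2·(-1) + (-1) − 2·(-1) − (-2) = 5
  N: −2·[k_r]_N + [ṁ]_N − 2·[D_c]_N − [ξ_1]_N = −2·(0) + (0) − 2·(0) − (1) = -1
Net dimensions [L⁻² T⁵ N⁻¹] ≠ [1] — not dimensionless.

no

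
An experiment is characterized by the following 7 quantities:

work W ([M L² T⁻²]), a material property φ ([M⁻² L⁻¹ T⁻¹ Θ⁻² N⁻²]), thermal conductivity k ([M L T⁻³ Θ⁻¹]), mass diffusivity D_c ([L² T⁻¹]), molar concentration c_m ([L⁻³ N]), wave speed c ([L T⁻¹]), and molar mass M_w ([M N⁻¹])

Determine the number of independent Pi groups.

There are 7 variables and 5 base dimensions (M, L, T, Θ, N).
The dimension matrix has rank 5.
Independent dimensionless groups: 7 − 5 = 2.

2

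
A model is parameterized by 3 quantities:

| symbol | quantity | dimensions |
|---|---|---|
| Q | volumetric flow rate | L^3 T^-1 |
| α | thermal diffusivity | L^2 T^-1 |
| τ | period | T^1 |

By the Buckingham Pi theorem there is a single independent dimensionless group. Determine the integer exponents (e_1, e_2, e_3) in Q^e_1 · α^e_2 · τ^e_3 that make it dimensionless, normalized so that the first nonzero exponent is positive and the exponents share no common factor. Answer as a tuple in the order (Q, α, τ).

L: e_1·(3) + e_2·(2) + e_3·(0) = 0
T: e_1·(-1) + e_2·(-1) + e_3·(1) = 0
Solving this homogeneous linear system for the smallest-integer solution (first nonzero entry positive) gives (2, -3, -1).

(2, -3, -1)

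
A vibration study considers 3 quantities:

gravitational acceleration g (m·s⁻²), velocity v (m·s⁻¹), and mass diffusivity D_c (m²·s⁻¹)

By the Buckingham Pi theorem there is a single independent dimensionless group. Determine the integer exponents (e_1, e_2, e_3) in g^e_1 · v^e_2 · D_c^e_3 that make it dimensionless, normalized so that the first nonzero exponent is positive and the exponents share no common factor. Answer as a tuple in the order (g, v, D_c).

(1, -3, 1)

L: e_1·(1) + e_2·(1) + e_3·(2) = 0
T: e_1·(-2) + e_2·(-1) + e_3·(-1) = 0
Solving this homogeneous linear system for the smallest-integer solution (first nonzero entry positive) gives (1, -3, 1).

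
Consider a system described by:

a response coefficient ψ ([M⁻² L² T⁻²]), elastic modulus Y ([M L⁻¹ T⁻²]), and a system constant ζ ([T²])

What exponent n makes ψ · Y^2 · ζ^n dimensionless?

3

Balance the T exponent: (2)·n from ζ, plus (-2) + 2·(-2) = -6 from the rest, must sum to zero.
2n − 6 = 0, so n = 3.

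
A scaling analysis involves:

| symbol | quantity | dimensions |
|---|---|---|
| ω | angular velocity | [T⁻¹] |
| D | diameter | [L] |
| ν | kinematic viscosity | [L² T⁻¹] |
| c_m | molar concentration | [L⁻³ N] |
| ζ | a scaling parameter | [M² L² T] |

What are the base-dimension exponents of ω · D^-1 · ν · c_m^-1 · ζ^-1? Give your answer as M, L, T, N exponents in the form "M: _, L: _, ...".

Collect each base-dimension exponent across the product:
  M: (0) − (0) + (0) − (0) − (2) = -2
  L: (0) − (1) + (2) − (-3) − (2) = 2
  T: (-1) − (0) + (-1) − (0) − (1) = -3
  N: (0) − (0) + (0) − (1) − (0) = -1
So the dimensions are [M⁻² L² T⁻³ N⁻¹].

M: -2, L: 2, T: -3, N: -1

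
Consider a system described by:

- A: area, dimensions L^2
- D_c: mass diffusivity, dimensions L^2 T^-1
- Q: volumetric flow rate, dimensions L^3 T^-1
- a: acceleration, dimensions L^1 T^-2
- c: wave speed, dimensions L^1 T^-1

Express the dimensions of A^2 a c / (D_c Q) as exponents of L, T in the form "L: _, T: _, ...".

L: 1, T: -1

Collect each base-dimension exponent across the product:
  L: 2·(2) − (2) − (3) + (1) + (1) = 1
  T: 2·(0) − (-1) − (-1) + (-2) + (-1) = -1
So the dimensions are [L T⁻¹].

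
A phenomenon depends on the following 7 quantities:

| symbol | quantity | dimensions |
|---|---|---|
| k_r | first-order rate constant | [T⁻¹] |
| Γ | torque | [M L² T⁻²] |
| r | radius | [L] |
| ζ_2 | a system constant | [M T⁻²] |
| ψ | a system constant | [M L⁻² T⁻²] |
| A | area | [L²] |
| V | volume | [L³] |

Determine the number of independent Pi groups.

4

There are 7 variables and 3 base dimensions (M, L, T).
The dimension matrix has rank 3.
Independent dimensionless groups: 7 − 3 = 4.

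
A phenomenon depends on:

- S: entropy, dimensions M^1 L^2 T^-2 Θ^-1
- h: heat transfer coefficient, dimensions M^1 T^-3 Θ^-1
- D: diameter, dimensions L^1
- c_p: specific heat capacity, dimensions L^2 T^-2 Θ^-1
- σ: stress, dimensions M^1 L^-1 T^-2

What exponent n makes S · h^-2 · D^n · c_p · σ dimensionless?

-3

Balance the L exponent: (1)·n from D, plus (2) − 2·(0) + (2) + (-1) = 3 from the rest, must sum to zero.
n + 3 = 0, so n = -3.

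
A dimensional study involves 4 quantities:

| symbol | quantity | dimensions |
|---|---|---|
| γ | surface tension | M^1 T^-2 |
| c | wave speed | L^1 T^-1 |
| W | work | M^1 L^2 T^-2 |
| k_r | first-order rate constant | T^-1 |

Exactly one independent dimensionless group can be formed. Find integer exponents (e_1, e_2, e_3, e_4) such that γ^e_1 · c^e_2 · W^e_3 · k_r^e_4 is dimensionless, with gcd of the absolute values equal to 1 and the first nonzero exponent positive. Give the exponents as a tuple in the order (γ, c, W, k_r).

M: e_1·(1) + e_2·(0) + e_3·(1) + e_4·(0) = 0
L: e_1·(0) + e_2·(1) + e_3·(2) + e_4·(0) = 0
T: e_1·(-2) + e_2·(-1) + e_3·(-2) + e_4·(-1) = 0
Solving this homogeneous linear system for the smallest-integer solution (first nonzero entry positive) gives (1, 2, -1, -2).

(1, 2, -1, -2)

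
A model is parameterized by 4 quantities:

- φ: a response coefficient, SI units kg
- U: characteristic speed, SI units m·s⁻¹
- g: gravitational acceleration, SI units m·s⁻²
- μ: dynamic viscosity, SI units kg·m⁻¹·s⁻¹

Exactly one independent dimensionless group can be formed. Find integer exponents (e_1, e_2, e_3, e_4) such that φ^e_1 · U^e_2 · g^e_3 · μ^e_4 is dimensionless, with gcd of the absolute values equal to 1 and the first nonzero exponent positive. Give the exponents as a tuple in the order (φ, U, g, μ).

M: e_1·(1) + e_2·(0) + e_3·(0) + e_4·(1) = 0
L: e_1·(0) + e_2·(1) + e_3·(1) + e_4·(-1) = 0
T: e_1·(0) + e_2·(-1) + e_3·(-2) + e_4·(-1) = 0
Solving this homogeneous linear system for the smallest-integer solution (first nonzero entry positive) gives (1, -3, 2, -1).

(1, -3, 2, -1)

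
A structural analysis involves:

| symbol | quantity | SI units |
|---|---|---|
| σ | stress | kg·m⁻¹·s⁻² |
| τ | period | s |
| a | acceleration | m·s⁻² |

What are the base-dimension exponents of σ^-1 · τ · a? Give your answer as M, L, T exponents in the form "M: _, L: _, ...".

Collect each base-dimension exponent across the product:
  M: −(1) + (0) + (0) = -1
  L: −(-1) + (0) + (1) = 2
  T: −(-2) + (1) + (-2) = 1
So the dimensions are [M⁻¹ L² T].

M: -1, L: 2, T: 1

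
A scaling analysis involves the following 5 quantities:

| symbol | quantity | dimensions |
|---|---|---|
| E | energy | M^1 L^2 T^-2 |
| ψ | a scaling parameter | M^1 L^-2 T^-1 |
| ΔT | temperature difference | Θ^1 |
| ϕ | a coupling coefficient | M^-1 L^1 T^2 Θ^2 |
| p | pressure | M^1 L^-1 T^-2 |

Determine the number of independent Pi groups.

There are 5 variables and 4 base dimensions (M, L, T, Θ).
The dimension matrix has rank 4.
Independent dimensionless groups: 5 − 4 = 1.

1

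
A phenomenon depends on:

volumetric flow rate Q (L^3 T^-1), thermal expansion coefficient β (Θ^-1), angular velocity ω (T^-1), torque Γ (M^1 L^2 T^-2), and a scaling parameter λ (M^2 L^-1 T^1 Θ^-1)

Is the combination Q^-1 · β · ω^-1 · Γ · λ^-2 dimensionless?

no

Sum the exponent of each base dimension across the product:
  M: −[Q]_M + [β]_M − [ω]_M + [Γ]_M − 2·[λ]_M = −(0) + (0) − (0) + (1) − 2·(2) = -3
  L: −[Q]_L + [β]_L − [ω]_L + [Γ]_L − 2·[λ]_L = −(3) + (0) − (0) + (2) − 2·(-1) = 1
  T: −[Q]_T + [β]_T − [ω]_T + [Γ]_T − 2·[λ]_T = −(-1) + (0) − (-1) + (-2) − 2·(1) = -2
  Θ: −[Q]_Θ + [β]_Θ − [ω]_Θ + [Γ]_Θ − 2·[λ]_Θ = −(0) + (-1) − (0) + (0) − 2·(-1) = 1
Net dimensions [M⁻³ L T⁻² Θ] ≠ [1] — not dimensionless.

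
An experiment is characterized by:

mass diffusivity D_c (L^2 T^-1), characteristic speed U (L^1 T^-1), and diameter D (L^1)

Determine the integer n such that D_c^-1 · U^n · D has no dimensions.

Balance the L exponent: (1)·n from U, plus −(2) + (1) = -1 from the rest, must sum to zero.
n − 1 = 0, so n = 1.

1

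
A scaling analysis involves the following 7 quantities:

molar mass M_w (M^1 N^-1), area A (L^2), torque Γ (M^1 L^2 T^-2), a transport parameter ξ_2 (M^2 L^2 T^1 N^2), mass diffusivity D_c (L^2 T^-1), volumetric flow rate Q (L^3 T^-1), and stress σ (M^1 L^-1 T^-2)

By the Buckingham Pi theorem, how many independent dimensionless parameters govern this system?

There are 7 variables and 4 base dimensions (M, L, T, N).
The dimension matrix has rank 4.
Independent dimensionless groups: 7 − 4 = 3.

3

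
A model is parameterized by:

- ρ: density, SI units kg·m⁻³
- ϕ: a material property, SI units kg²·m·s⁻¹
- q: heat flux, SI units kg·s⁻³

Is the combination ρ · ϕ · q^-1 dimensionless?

no

Sum the exponent of each base dimension across the product:
  M: [ρ]_M + [ϕ]_M − [q]_M = (1) + (2) − (1) = 2
  L: [ρ]_L + [ϕ]_L − [q]_L = (-3) + (1) − (0) = -2
  T: [ρ]_T + [ϕ]_T − [q]_T = (0) + (-1) − (-3) = 2
Net dimensions [M² L⁻² T²] ≠ [1] — not dimensionless.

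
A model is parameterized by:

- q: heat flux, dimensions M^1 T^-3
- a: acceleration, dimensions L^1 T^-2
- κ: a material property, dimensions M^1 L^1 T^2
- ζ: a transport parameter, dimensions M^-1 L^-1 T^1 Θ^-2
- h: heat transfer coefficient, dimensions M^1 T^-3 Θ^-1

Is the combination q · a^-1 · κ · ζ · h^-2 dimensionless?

Sum the exponent of each base dimension across the product:
  M: [q]_M − [a]_M + [κ]_M + [ζ]_M − 2·[h]_M = (1) − (0) + (1) + (-1) − 2·(1) = -1
  L: [q]_L − [a]_L + [κ]_L + [ζ]_L − 2·[h]_L = (0) − (1) + (1) + (-1) − 2·(0) = -1
  T: [q]_T − [a]_T + [κ]_T + [ζ]_T − 2·[h]_T = (-3) − (-2) + (2) + (1) − 2·(-3) = 8
  Θ: [q]_Θ − [a]_Θ + [κ]_Θ + [ζ]_Θ − 2·[h]_Θ = (0) − (0) + (0) + (-2) − 2·(-1) = 0
Net dimensions [M⁻¹ L⁻¹ T⁸] ≠ [1] — not dimensionless.

no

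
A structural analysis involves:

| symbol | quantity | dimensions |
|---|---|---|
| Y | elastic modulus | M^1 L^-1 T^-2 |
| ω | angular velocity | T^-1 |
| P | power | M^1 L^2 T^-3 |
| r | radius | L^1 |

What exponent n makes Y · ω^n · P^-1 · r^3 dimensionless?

1

Balance the T exponent: (-1)·n from ω, plus (-2) − (-3) + 3·(0) = 1 from the rest, must sum to zero.
−n + 1 = 0, so n = 1.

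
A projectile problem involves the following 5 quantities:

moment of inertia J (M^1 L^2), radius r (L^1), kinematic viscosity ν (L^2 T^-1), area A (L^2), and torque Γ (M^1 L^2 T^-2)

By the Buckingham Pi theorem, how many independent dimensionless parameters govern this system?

2

There are 5 variables and 3 base dimensions (M, L, T).
The dimension matrix has rank 3.
Independent dimensionless groups: 5 − 3 = 2.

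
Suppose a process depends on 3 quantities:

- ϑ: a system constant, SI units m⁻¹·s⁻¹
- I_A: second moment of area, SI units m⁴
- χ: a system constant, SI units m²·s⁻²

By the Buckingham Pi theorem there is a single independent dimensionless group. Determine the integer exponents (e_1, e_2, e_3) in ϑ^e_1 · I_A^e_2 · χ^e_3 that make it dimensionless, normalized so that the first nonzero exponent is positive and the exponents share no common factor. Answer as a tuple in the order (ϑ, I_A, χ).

L: e_1·(-1) + e_2·(4) + e_3·(2) = 0
T: e_1·(-1) + e_2·(0) + e_3·(-2) = 0
Solving this homogeneous linear system for the smallest-integer solution (first nonzero entry positive) gives (2, 1, -1).

(2, 1, -1)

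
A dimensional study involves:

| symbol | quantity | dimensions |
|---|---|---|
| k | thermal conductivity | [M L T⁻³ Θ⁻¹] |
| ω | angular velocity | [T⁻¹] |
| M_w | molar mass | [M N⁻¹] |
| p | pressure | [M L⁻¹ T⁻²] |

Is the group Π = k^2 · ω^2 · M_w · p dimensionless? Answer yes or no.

Sum the exponent of each base dimension across the product:
  M: 2·[k]_M + 2·[ω]_M + [M_w]_M + [p]_M = 2·(1) + 2·(0) + (1) + (1) = 4
  L: 2·[k]_L + 2·[ω]_L + [M_w]_L + [p]_L = 2·(1) + 2·(0) + (0) + (-1) = 1
  T: 2·[k]_T + 2·[ω]_T + [M_w]_T + [p]_T = 2·(-3) + 2·(-1) + (0) + (-2) = -10
  Θ: 2·[k]_Θ + 2·[ω]_Θ + [M_w]_Θ + [p]_Θ = 2·(-1) + 2·(0) + (0) + (0) = -2
  N: 2·[k]_N + 2·[ω]_N + [M_w]_N + [p]_N = 2·(0) + 2·(0) + (-1) + (0) = -1
Net dimensions [M⁴ L T⁻¹⁰ Θ⁻² N⁻¹] ≠ [1] — not dimensionless.

no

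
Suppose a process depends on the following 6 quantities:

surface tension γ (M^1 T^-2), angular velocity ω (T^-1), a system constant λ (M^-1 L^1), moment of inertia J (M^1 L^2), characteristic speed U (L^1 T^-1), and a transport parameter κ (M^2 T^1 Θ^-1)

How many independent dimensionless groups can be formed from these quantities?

2

There are 6 variables and 4 base dimensions (M, L, T, Θ).
The dimension matrix has rank 4.
Independent dimensionless groups: 6 − 4 = 2.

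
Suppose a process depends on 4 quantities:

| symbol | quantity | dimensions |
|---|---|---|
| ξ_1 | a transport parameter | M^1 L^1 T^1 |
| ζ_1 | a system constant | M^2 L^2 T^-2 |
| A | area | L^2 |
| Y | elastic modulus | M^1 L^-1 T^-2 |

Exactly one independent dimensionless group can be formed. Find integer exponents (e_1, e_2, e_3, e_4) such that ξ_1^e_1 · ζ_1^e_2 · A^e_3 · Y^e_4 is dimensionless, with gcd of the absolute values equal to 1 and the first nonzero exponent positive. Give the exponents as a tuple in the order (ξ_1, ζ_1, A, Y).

M: e_1·(1) + e_2·(2) + e_3·(0) + e_4·(1) = 0
L: e_1·(1) + e_2·(2) + e_3·(2) + e_4·(-1) = 0
T: e_1·(1) + e_2·(-2) + e_3·(0) + e_4·(-2) = 0
Solving this homogeneous linear system for the smallest-integer solution (first nonzero entry positive) gives (2, -3, 4, 4).

(2, -3, 4, 4)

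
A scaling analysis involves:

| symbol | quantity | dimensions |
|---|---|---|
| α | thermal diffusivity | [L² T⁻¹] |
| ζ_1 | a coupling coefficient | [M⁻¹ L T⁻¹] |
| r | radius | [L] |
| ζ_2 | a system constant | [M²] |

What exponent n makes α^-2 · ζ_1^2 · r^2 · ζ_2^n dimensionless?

1

Balance the M exponent: (2)·n from ζ_2, plus −2·(0) + 2·(-1) + 2·(0) = -2 from the rest, must sum to zero.
2n − 2 = 0, so n = 1.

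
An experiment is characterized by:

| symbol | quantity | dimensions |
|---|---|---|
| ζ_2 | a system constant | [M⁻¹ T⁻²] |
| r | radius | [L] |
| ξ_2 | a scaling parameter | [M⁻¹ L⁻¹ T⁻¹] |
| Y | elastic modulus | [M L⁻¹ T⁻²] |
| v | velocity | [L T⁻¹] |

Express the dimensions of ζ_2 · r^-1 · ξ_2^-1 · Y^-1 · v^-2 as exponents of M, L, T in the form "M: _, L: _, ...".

Collect each base-dimension exponent across the product:
  M: (-1) − (0) − (-1) − (1) − 2·(0) = -1
  L: (0) − (1) − (-1) − (-1) − 2·(1) = -1
  T: (-2) − (0) − (-1) − (-2) − 2·(-1) = 3
So the dimensions are [M⁻¹ L⁻¹ T³].

M: -1, L: -1, T: 3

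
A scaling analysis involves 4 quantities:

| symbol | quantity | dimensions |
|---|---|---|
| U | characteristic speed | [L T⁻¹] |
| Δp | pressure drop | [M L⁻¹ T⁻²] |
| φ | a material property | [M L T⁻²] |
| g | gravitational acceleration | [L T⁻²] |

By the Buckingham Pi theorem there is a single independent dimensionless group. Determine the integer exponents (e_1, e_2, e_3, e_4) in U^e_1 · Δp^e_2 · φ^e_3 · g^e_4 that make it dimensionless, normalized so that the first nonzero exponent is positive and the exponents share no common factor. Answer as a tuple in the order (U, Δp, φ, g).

M: e_1·(0) + e_2·(1) + e_3·(1) + e_4·(0) = 0
L: e_1·(1) + e_2·(-1) + e_3·(1) + e_4·(1) = 0
T: e_1·(-1) + e_2·(-2) + e_3·(-2) + e_4·(-2) = 0
Solving this homogeneous linear system for the smallest-integer solution (first nonzero entry positive) gives (4, 1, -1, -2).

(4, 1, -1, -2)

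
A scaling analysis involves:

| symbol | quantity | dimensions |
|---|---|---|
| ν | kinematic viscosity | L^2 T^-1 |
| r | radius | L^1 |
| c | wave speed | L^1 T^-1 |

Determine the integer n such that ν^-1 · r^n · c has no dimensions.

1

Balance the L exponent: (1)·n from r, plus −(2) + (1) = -1 from the rest, must sum to zero.
n − 1 = 0, so n = 1.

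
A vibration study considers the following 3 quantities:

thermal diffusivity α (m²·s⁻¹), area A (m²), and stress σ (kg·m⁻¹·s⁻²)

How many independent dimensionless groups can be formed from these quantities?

0

There are 3 variables and 3 base dimensions (M, L, T).
The dimension matrix has rank 3.
Independent dimensionless groups: 3 − 3 = 0.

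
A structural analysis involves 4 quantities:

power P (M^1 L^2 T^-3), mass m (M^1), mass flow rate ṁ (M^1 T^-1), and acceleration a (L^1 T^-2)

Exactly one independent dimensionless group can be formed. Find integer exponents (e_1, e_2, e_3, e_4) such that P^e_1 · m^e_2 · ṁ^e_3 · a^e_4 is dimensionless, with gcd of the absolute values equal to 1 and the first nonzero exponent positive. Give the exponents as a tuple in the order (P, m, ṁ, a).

(1, -2, 1, -2)

M: e_1·(1) + e_2·(1) + e_3·(1) + e_4·(0) = 0
L: e_1·(2) + e_2·(0) + e_3·(0) + e_4·(1) = 0
T: e_1·(-3) + e_2·(0) + e_3·(-1) + e_4·(-2) = 0
Solving this homogeneous linear system for the smallest-integer solution (first nonzero entry positive) gives (1, -2, 1, -2).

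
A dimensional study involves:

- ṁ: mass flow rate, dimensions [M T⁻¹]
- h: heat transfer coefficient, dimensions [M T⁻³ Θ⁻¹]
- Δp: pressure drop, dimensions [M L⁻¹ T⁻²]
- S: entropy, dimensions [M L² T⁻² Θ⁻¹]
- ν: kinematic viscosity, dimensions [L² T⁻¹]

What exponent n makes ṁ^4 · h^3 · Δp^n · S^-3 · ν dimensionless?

Balance the M exponent: (1)·n from Δp, plus 4·(1) + 3·(1) − 3·(1) + (0) = 4 from the rest, must sum to zero.
n + 4 = 0, so n = -4.

-4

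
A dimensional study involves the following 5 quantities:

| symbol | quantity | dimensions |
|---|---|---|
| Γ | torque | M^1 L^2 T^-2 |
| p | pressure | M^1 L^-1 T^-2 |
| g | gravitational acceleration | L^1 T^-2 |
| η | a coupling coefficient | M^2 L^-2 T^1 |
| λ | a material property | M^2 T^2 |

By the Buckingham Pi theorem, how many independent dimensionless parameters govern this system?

There are 5 variables and 3 base dimensions (M, L, T).
The dimension matrix has rank 3.
Independent dimensionless groups: 5 − 3 = 2.

2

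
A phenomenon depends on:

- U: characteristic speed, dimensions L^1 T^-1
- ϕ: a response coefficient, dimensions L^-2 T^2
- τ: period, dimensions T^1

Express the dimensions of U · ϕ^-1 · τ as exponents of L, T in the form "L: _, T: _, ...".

Collect each base-dimension exponent across the product:
  L: (1) − (-2) + (0) = 3
  T: (-1) − (2) + (1) = -2
So the dimensions are [L³ T⁻²].

L: 3, T: -2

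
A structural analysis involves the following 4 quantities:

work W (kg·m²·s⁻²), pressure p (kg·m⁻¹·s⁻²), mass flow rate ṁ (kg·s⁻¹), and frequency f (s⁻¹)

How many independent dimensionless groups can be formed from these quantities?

There are 4 variables and 3 base dimensions (M, L, T).
The dimension matrix has rank 3.
Independent dimensionless groups: 4 − 3 = 1.

1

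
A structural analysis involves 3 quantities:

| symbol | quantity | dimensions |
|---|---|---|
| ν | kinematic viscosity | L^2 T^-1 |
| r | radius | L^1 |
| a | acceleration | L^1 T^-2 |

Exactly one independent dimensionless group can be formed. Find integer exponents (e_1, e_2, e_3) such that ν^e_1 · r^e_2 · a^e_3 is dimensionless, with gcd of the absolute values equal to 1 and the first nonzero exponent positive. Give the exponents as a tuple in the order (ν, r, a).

L: e_1·(2) + e_2·(1) + e_3·(1) = 0
T: e_1·(-1) + e_2·(0) + e_3·(-2) = 0
Solving this homogeneous linear system for the smallest-integer solution (first nonzero entry positive) gives (2, -3, -1).

(2, -3, -1)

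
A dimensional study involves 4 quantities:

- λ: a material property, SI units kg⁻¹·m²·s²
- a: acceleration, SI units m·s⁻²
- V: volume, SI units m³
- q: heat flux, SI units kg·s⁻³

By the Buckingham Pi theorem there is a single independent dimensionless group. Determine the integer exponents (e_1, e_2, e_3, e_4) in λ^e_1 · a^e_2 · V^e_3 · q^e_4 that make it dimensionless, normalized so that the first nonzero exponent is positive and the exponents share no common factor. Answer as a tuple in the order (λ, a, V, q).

(2, -1, -1, 2)

M: e_1·(-1) + e_2·(0) + e_3·(0) + e_4·(1) = 0
L: e_1·(2) + e_2·(1) + e_3·(3) + e_4·(0) = 0
T: e_1·(2) + e_2·(-2) + e_3·(0) + e_4·(-3) = 0
Solving this homogeneous linear system for the smallest-integer solution (first nonzero entry positive) gives (2, -1, -1, 2).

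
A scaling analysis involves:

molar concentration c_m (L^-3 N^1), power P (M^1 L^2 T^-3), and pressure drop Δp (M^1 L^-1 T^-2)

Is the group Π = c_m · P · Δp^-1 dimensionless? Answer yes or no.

no

Sum the exponent of each base dimension across the product:
  M: [c_m]_M + [P]_M − [Δp]_M = (0) + (1) − (1) = 0
  L: [c_m]_L + [P]_L − [Δp]_L = (-3) + (2) − (-1) = 0
  T: [c_m]_T + [P]_T − [Δp]_T = (0) + (-3) − (-2) = -1
  N: [c_m]_N + [P]_N − [Δp]_N = (1) + (0) − (0) = 1
Net dimensions [T⁻¹ N] ≠ [1] — not dimensionless.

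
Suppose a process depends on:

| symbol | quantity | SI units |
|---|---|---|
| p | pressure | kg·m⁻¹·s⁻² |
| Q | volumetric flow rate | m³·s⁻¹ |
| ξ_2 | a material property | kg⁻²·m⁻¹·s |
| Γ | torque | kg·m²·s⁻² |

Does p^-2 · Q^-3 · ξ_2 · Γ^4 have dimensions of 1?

Sum the exponent of each base dimension across the product:
  M: −2·[p]_M − 3·[Q]_M + [ξ_2]_M + 4·[Γ]_M = −2·(1) − 3·(0) + (-2) + 4·(1) = 0
  L: −2·[p]_L − 3·[Q]_L + [ξ_2]_L + 4·[Γ]_L = −2·(-1) − 3·(3) + (-1) + 4·(2) = 0
  T: −2·[p]_T − 3·[Q]_T + [ξ_2]_T + 4·[Γ]_T = −2·(-2) − 3·(-1) + (1) + 4·(-2) = 0
All base exponents vanish — dimensionless.

yes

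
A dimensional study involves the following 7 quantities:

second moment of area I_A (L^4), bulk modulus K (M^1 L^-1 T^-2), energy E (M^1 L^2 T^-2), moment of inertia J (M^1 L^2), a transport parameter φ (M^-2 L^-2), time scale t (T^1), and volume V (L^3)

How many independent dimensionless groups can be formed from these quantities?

There are 7 variables and 3 base dimensions (M, L, T).
The dimension matrix has rank 3.
Independent dimensionless groups: 7 − 3 = 4.

4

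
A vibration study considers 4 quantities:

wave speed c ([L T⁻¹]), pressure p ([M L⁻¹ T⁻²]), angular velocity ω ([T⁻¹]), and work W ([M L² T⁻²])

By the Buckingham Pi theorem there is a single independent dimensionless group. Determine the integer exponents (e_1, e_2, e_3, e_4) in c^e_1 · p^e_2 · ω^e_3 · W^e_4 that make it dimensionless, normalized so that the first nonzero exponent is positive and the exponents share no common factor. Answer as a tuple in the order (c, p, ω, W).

(3, 1, -3, -1)

M: e_1·(0) + e_2·(1) + e_3·(0) + e_4·(1) = 0
L: e_1·(1) + e_2·(-1) + e_3·(0) + e_4·(2) = 0
T: e_1·(-1) + e_2·(-2) + e_3·(-1) + e_4·(-2) = 0
Solving this homogeneous linear system for the smallest-integer solution (first nonzero entry positive) gives (3, 1, -3, -1).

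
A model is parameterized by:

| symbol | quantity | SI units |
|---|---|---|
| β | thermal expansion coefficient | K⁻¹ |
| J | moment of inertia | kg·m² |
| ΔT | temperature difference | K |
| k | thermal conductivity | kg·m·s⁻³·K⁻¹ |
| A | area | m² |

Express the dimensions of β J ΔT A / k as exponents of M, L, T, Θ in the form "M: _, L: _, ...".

M: 0, L: 3, T: 3, Θ: 1

Collect each base-dimension exponent across the product:
  M: (0) + (1) + (0) − (1) + (0) = 0
  L: (0) + (2) + (0) − (1) + (2) = 3
  T: (0) + (0) + (0) − (-3) + (0) = 3
  Θ: (-1) + (0) + (1) − (-1) + (0) = 1
So the dimensions are [L³ T³ Θ].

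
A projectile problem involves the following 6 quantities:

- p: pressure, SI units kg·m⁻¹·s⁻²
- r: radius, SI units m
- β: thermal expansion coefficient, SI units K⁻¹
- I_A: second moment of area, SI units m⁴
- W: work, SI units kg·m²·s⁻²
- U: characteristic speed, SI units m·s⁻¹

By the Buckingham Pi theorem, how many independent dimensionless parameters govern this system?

There are 6 variables and 4 base dimensions (M, L, T, Θ).
The dimension matrix has rank 4.
Independent dimensionless groups: 6 − 4 = 2.

2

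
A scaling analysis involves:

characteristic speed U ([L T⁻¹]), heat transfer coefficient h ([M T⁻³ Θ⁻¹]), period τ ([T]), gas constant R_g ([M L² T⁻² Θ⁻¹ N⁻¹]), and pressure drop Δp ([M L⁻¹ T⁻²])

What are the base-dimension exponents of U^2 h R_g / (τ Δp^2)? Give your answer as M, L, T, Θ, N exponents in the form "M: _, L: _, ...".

M: 0, L: 6, T: -4, Θ: -2, N: -1

Collect each base-dimension exponent across the product:
  M: 2·(0) + (1) − (0) + (1) − 2·(1) = 0
  L: 2·(1) + (0) − (0) + (2) − 2·(-1) = 6
  T: 2·(-1) + (-3) − (1) + (-2) − 2·(-2) = -4
  Θ: 2·(0) + (-1) − (0) + (-1) − 2·(0) = -2
  N: 2·(0) + (0) − (0) + (-1) − 2·(0) = -1
So the dimensions are [L⁶ T⁻⁴ Θ⁻² N⁻¹].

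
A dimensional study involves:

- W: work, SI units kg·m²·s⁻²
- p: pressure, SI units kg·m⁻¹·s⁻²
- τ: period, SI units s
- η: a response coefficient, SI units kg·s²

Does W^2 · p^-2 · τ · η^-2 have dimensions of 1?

no

Sum the exponent of each base dimension across the product:
  M: 2·[W]_M − 2·[p]_M + [τ]_M − 2·[η]_M = 2·(1) − 2·(1) + (0) − 2·(1) = -2
  L: 2·[W]_L − 2·[p]_L + [τ]_L − 2·[η]_L = 2·(2) − 2·(-1) + (0) − 2·(0) = 6
  T: 2·[W]_T − 2·[p]_T + [τ]_T − 2·[η]_T = 2·(-2) − 2·(-2) + (1) − 2·(2) = -3
Net dimensions [M⁻² L⁶ T⁻³] ≠ [1] — not dimensionless.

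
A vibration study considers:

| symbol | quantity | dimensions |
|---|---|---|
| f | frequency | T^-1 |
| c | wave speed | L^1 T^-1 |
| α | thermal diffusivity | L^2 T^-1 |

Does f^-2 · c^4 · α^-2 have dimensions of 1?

Sum the exponent of each base dimension across the product:
  L: −2·[f]_L + 4·[c]_L − 2·[α]_L = −2·(0) + 4·(1) − 2·(2) = 0
  T: −2·[f]_T + 4·[c]_T − 2·[α]_T = −2·(-1) + 4·(-1) − 2·(-1) = 0
All base exponents vanish — dimensionless.

yes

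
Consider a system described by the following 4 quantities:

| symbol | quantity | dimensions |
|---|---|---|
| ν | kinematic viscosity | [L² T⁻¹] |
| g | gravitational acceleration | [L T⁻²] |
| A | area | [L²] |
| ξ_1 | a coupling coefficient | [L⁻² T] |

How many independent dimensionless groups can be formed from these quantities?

2

There are 4 variables and 2 base dimensions (L, T).
The dimension matrix has rank 2.
Independent dimensionless groups: 4 − 2 = 2.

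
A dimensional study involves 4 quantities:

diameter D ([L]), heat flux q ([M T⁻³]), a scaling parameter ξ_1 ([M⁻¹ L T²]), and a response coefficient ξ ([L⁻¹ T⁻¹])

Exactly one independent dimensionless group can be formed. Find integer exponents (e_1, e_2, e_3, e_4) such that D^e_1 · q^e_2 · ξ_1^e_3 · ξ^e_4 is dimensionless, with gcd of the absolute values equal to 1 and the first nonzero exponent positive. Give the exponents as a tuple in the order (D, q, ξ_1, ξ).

M: e_1·(0) + e_2·(1) + e_3·(-1) + e_4·(0) = 0
L: e_1·(1) + e_2·(0) + e_3·(1) + e_4·(-1) = 0
T: e_1·(0) + e_2·(-3) + e_3·(2) + e_4·(-1) = 0
Solving this homogeneous linear system for the smallest-integer solution (first nonzero entry positive) gives (2, -1, -1, 1).

(2, -1, -1, 1)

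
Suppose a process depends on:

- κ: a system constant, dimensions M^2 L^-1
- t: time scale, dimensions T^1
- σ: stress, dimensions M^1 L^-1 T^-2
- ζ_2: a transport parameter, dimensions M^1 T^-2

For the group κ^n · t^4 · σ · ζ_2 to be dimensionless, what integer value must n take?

Balance the M exponent: (2)·n from κ, plus 4·(0) + (1) + (1) = 2 from the rest, must sum to zero.
2n + 2 = 0, so n = -1.

-1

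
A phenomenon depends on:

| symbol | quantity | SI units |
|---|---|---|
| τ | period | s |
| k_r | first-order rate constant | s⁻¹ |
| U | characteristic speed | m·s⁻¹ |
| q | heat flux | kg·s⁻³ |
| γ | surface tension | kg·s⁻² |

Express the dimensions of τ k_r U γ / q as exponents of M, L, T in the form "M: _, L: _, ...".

M: 0, L: 1, T: 0

Collect each base-dimension exponent across the product:
  M: (0) + (0) + (0) − (1) + (1) = 0
  L: (0) + (0) + (1) − (0) + (0) = 1
  T: (1) + (-1) + (-1) − (-3) + (-2) = 0
So the dimensions are [L].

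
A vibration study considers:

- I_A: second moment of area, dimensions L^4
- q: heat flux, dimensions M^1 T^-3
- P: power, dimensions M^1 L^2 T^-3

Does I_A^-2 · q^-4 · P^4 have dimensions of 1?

Sum the exponent of each base dimension across the product:
  M: −2·[I_A]_M − 4·[q]_M + 4·[P]_M = −2·(0) − 4·(1) + 4·(1) = 0
  L: −2·[I_A]_L − 4·[q]_L + 4·[P]_L = −2·(4) − 4·(0) + 4·(2) = 0
  T: −2·[I_A]_T − 4·[q]_T + 4·[P]_T = −2·(0) − 4·(-3) + 4·(-3) = 0
All base exponents vanish — dimensionless.

yes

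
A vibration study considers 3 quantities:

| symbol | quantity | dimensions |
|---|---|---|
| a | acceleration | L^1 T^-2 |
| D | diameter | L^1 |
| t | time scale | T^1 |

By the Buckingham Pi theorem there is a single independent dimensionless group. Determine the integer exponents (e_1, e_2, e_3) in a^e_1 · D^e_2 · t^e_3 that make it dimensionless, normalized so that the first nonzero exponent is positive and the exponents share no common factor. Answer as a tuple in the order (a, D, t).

L: e_1·(1) + e_2·(1) + e_3·(0) = 0
T: e_1·(-2) + e_2·(0) + e_3·(1) = 0
Solving this homogeneous linear system for the smallest-integer solution (first nonzero entry positive) gives (1, -1, 2).

(1, -1, 2)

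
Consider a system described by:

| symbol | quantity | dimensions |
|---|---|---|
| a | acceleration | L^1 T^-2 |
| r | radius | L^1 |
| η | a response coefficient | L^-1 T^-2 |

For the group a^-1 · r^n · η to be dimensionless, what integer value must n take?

Balance the L exponent: (1)·n from r, plus −(1) + (-1) = -2 from the rest, must sum to zero.
n − 2 = 0, so n = 2.

2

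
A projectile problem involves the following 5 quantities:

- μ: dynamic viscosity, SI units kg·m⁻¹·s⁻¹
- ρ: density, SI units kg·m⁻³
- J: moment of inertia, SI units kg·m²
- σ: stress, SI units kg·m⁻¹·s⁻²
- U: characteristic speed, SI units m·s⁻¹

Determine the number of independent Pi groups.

2

There are 5 variables and 3 base dimensions (M, L, T).
The dimension matrix has rank 3.
Independent dimensionless groups: 5 − 3 = 2.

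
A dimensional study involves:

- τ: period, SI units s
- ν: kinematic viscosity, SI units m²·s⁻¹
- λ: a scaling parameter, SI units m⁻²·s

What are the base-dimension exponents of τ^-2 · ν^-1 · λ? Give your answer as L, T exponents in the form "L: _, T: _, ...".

Collect each base-dimension exponent across the product:
  L: −2·(0) − (2) + (-2) = -4
  T: −2·(1) − (-1) + (1) = 0
So the dimensions are [L⁻⁴].

L: -4, T: 0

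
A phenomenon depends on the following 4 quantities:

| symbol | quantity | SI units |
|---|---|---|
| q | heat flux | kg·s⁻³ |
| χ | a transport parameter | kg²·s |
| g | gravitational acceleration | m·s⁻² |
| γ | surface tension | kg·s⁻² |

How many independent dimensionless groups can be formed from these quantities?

There are 4 variables and 3 base dimensions (M, L, T).
The dimension matrix has rank 3.
Independent dimensionless groups: 4 − 3 = 1.

1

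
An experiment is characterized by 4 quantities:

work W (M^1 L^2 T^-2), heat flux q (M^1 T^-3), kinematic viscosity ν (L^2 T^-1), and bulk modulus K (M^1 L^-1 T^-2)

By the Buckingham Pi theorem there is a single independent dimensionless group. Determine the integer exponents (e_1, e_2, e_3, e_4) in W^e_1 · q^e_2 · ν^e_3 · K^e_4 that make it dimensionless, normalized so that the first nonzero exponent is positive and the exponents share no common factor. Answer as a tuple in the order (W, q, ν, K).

(1, 3, -3, -4)

M: e_1·(1) + e_2·(1) + e_3·(0) + e_4·(1) = 0
L: e_1·(2) + e_2·(0) + e_3·(2) + e_4·(-1) = 0
T: e_1·(-2) + e_2·(-3) + e_3·(-1) + e_4·(-2) = 0
Solving this homogeneous linear system for the smallest-integer solution (first nonzero entry positive) gives (1, 3, -3, -4).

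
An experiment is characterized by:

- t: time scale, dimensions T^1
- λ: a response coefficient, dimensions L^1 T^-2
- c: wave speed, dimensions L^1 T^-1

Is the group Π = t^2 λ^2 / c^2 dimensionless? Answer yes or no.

Sum the exponent of each base dimension across the product:
  M: 2·[t]_M + 2·[λ]_M − 2·[c]_M = 2·(0) + 2·(0) − 2·(0) = 0
  L: 2·[t]_L + 2·[λ]_L − 2·[c]_L = 2·(0) + 2·(1) − 2·(1) = 0
  T: 2·[t]_T + 2·[λ]_T − 2·[c]_T = 2·(1) + 2·(-2) − 2·(-1) = 0
  I: 2·[t]_I + 2·[λ]_I − 2·[c]_I = 2·(0) + 2·(0) − 2·(0) = 0
All base exponents vanish — dimensionless.

yes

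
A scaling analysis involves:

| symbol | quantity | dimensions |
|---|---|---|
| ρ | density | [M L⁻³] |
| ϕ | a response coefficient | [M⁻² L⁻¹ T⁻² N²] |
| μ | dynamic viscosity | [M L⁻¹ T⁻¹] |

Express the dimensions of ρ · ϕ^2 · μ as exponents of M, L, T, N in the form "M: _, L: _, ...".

Collect each base-dimension exponent across the product:
  M: (1) + 2·(-2) + (1) = -2
  L: (-3) + 2·(-1) + (-1) = -6
  T: (0) + 2·(-2) + (-1) = -5
  N: (0) + 2·(2) + (0) = 4
So the dimensions are [M⁻² L⁻⁶ T⁻⁵ N⁴].

M: -2, L: -6, T: -5, N: 4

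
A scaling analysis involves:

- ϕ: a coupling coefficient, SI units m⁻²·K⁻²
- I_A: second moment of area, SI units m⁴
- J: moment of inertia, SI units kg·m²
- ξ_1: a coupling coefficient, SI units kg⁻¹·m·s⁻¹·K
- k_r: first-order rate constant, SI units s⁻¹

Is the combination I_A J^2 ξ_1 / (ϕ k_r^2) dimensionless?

Sum the exponent of each base dimension across the product:
  M: −[ϕ]_M + [I_A]_M + 2·[J]_M + [ξ_1]_M − 2·[k_r]_M = −(0) + (0) + 2·(1) + (-1) − 2·(0) = 1
  L: −[ϕ]_L + [I_A]_L + 2·[J]_L + [ξ_1]_L − 2·[k_r]_L = −(-2) + (4) + 2·(2) + (1) − 2·(0) = 11
  T: −[ϕ]_T + [I_A]_T + 2·[J]_T + [ξ_1]_T − 2·[k_r]_T = −(0) + (0) + 2·(0) + (-1) − 2·(-1) = 1
  Θ: −[ϕ]_Θ + [I_A]_Θ + 2·[J]_Θ + [ξ_1]_Θ − 2·[k_r]_Θ = −(-2) + (0) + 2·(0) + (1) − 2·(0) = 3
Net dimensions [M L¹¹ T Θ³] ≠ [1] — not dimensionless.

no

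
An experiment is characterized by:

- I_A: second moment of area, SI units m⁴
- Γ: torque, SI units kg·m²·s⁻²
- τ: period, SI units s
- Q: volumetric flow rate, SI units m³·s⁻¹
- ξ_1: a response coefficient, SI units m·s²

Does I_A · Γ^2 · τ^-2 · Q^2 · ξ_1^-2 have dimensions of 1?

Sum the exponent of each base dimension across the product:
  M: [I_A]_M + 2·[Γ]_M − 2·[τ]_M + 2·[Q]_M − 2·[ξ_1]_M = (0) + 2·(1) − 2·(0) + 2·(0) − 2·(0) = 2
  L: [I_A]_L + 2·[Γ]_L − 2·[τ]_L + 2·[Q]_L − 2·[ξ_1]_L = (4) + 2·(2) − 2·(0) + 2·(3) − 2·(1) = 12
  T: [I_A]_T + 2·[Γ]_T − 2·[τ]_T + 2·[Q]_T − 2·[ξ_1]_T = (0) + 2·(-2) − 2·(1) + 2·(-1) − 2·(2) = -12
Net dimensions [M² L¹² T⁻¹²] ≠ [1] — not dimensionless.

no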